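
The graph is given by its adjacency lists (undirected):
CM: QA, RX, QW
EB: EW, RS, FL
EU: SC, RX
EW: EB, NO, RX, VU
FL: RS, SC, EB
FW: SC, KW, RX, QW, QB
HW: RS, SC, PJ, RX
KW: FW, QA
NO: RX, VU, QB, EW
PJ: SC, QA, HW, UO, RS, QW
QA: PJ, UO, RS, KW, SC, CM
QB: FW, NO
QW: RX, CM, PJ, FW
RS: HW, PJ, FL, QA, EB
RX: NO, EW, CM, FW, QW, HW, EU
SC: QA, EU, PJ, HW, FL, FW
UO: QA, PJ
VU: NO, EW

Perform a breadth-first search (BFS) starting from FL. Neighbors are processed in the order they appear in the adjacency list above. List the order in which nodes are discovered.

FL → RS → SC → EB → HW → PJ → QA → EU → FW → EW → RX → UO → QW → KW → CM → QB → NO → VU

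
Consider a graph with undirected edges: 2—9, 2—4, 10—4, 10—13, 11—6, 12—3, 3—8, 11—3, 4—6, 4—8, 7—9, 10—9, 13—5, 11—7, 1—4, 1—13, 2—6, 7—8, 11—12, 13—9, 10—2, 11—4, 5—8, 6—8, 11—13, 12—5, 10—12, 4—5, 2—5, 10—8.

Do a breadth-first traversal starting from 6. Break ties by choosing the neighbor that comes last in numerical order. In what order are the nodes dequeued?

6 → 11 → 8 → 4 → 2 → 13 → 12 → 7 → 3 → 10 → 5 → 1 → 9

Visit 6; enqueue 11, 8, 4, 2 → queue [11, 8, 4, 2]
Visit 11; enqueue 13, 12, 7, 3 → queue [8, 4, 2, 13, 12, 7, 3]
Visit 8; enqueue 10, 5 → queue [4, 2, 13, 12, 7, 3, 10, 5]
Visit 4; enqueue 1 → queue [2, 13, 12, 7, 3, 10, 5, 1]
Visit 2; enqueue 9 → queue [13, 12, 7, 3, 10, 5, 1, 9]
Visit 13 → queue [12, 7, 3, 10, 5, 1, 9]
Visit 12 → queue [7, 3, 10, 5, 1, 9]
Visit 7 → queue [3, 10, 5, 1, 9]
Visit 3 → queue [10, 5, 1, 9]
Visit 10 → queue [5, 1, 9]
Visit 5 → queue [1, 9]
Visit 1 → queue [9]
Visit 9 → queue []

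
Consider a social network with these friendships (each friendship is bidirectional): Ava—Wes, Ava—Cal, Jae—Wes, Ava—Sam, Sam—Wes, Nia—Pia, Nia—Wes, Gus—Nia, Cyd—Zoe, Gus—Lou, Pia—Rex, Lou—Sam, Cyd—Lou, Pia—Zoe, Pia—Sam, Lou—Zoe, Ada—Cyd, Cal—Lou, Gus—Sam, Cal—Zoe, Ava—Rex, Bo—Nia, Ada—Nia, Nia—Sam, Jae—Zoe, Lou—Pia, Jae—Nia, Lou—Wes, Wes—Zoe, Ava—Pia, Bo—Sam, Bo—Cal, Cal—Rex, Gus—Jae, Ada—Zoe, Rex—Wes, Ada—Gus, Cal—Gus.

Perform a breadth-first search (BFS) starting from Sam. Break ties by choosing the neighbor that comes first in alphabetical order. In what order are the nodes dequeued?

Sam, Ava, Bo, Gus, Lou, Nia, Pia, Wes, Cal, Rex, Ada, Jae, Cyd, Zoe

Visit Sam; enqueue Ava, Bo, Gus, Lou, Nia, Pia, Wes → queue [Ava, Bo, Gus, Lou, Nia, Pia, Wes]
Visit Ava; enqueue Cal, Rex → queue [Bo, Gus, Lou, Nia, Pia, Wes, Cal, Rex]
Visit Bo → queue [Gus, Lou, Nia, Pia, Wes, Cal, Rex]
Visit Gus; enqueue Ada, Jae → queue [Lou, Nia, Pia, Wes, Cal, Rex, Ada, Jae]
Visit Lou; enqueue Cyd, Zoe → queue [Nia, Pia, Wes, Cal, Rex, Ada, Jae, Cyd, Zoe]
Visit Nia → queue [Pia, Wes, Cal, Rex, Ada, Jae, Cyd, Zoe]
Visit Pia → queue [Wes, Cal, Rex, Ada, Jae, Cyd, Zoe]
Visit Wes → queue [Cal, Rex, Ada, Jae, Cyd, Zoe]
Visit Cal → queue [Rex, Ada, Jae, Cyd, Zoe]
Visit Rex → queue [Ada, Jae, Cyd, Zoe]
Visit Ada → queue [Jae, Cyd, Zoe]
Visit Jae → queue [Cyd, Zoe]
Visit Cyd → queue [Zoe]
Visit Zoe → queue []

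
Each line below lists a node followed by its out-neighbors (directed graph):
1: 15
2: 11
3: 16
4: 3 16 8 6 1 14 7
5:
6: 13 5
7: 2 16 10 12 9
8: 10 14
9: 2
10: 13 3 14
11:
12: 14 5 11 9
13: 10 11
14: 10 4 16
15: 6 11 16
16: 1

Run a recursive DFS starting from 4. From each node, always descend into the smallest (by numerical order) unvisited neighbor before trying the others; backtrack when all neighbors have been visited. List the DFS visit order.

4, 1, 15, 6, 5, 13, 10, 3, 16, 14, 11, 7, 2, 9, 12, 8

Visit 4
4 → 1
1 → 15
15 → 6
6 → 5
6 → 13
13 → 10
10 → 3
3 → 16
10 → 14
13 → 11
4 → 7
7 → 2
7 → 9
7 → 12
4 → 8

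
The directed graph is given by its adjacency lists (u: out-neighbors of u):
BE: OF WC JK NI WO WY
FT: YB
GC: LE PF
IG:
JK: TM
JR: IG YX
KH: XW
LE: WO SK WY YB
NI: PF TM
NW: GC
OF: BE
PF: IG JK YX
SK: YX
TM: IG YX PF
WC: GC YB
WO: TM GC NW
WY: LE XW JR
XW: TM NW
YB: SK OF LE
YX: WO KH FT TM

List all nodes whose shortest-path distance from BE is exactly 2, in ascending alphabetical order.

Level 0: BE
Level 1: JK, NI, OF, WC, WO, WY
Level 2: GC, JR, LE, NW, PF, TM, XW, YB
Level 3: IG, SK, YX
Level 4: FT, KH

GC, JR, LE, NW, PF, TM, XW, YB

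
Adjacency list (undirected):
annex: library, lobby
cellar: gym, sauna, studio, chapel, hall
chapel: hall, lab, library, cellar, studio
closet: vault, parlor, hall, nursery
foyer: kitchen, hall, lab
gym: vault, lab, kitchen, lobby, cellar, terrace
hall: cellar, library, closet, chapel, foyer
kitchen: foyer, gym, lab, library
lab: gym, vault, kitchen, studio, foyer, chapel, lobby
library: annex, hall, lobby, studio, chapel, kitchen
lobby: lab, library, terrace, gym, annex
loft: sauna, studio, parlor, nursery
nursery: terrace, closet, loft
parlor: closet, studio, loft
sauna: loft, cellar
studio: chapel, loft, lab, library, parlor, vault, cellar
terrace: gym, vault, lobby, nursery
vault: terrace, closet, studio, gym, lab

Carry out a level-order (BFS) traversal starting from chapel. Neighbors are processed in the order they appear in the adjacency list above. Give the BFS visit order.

Visit chapel; enqueue hall, lab, library, cellar, studio → queue [hall, lab, library, cellar, studio]
Visit hall; enqueue closet, foyer → queue [lab, library, cellar, studio, closet, foyer]
Visit lab; enqueue gym, vault, kitchen, lobby → queue [library, cellar, studio, closet, foyer, gym, vault, kitchen, lobby]
Visit library; enqueue annex → queue [cellar, studio, closet, foyer, gym, vault, kitchen, lobby, annex]
Visit cellar; enqueue sauna → queue [studio, closet, foyer, gym, vault, kitchen, lobby, annex, sauna]
Visit studio; enqueue loft, parlor → queue [closet, foyer, gym, vault, kitchen, lobby, annex, sauna, loft, parlor]
Visit closet; enqueue nursery → queue [foyer, gym, vault, kitchen, lobby, annex, sauna, loft, parlor, nursery]
Visit foyer → queue [gym, vault, kitchen, lobby, annex, sauna, loft, parlor, nursery]
Visit gym; enqueue terrace → queue [vault, kitchen, lobby, annex, sauna, loft, parlor, nursery, terrace]
Visit vault → queue [kitchen, lobby, annex, sauna, loft, parlor, nursery, terrace]
Visit kitchen → queue [lobby, annex, sauna, loft, parlor, nursery, terrace]
Visit lobby → queue [annex, sauna, loft, parlor, nursery, terrace]
Visit annex → queue [sauna, loft, parlor, nursery, terrace]
Visit sauna → queue [loft, parlor, nursery, terrace]
Visit loft → queue [parlor, nursery, terrace]
Visit parlor → queue [nursery, terrace]
Visit nursery → queue [terrace]
Visit terrace → queue []

chapel, hall, lab, library, cellar, studio, closet, foyer, gym, vault, kitchen, lobby, annex, sauna, loft, parlor, nursery, terrace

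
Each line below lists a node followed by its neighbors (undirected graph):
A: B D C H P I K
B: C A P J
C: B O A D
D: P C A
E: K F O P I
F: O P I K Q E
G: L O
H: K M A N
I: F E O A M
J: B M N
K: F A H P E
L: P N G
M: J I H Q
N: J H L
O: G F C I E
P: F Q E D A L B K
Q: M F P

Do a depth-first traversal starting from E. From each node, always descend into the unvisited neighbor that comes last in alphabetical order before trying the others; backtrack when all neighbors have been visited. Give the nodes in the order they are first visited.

E → P → Q → M → J → N → L → G → O → I → F → K → H → A → D → C → B

Visit E
E → P
P → Q
Q → M
M → J
J → N
N → L
L → G
G → O
O → I
I → F
F → K
K → H
H → A
A → D
D → C
C → B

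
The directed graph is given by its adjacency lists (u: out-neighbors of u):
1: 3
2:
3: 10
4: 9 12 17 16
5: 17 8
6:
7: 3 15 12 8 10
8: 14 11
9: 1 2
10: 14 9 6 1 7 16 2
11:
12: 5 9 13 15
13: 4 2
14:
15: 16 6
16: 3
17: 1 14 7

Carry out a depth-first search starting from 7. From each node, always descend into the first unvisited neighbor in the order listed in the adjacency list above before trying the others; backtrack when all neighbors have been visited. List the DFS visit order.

7 → 3 → 10 → 14 → 9 → 1 → 2 → 6 → 16 → 15 → 12 → 5 → 17 → 8 → 11 → 13 → 4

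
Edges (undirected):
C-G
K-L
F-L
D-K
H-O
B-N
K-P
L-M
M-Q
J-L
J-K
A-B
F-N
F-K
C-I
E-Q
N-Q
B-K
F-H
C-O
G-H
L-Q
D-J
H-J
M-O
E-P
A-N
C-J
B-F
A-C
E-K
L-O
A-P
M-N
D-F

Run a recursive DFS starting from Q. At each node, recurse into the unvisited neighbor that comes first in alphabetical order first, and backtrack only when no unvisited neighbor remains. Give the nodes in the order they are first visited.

Q → E → K → B → A → C → G → H → F → D → J → L → M → N → O → I → P

Visit Q
Q → E
E → K
K → B
B → A
A → C
C → G
G → H
H → F
F → D
D → J
J → L
L → M
M → N
M → O
C → I
A → P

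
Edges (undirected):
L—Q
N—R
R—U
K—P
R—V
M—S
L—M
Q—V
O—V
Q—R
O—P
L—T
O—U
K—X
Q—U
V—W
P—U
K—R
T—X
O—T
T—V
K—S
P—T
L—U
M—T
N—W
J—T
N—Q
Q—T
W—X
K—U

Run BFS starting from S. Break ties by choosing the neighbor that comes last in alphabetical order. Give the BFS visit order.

Visit S; enqueue M, K → queue [M, K]
Visit M; enqueue T, L → queue [K, T, L]
Visit K; enqueue X, U, R, P → queue [T, L, X, U, R, P]
Visit T; enqueue V, Q, O, J → queue [L, X, U, R, P, V, Q, O, J]
Visit L → queue [X, U, R, P, V, Q, O, J]
Visit X; enqueue W → queue [U, R, P, V, Q, O, J, W]
Visit U → queue [R, P, V, Q, O, J, W]
Visit R; enqueue N → queue [P, V, Q, O, J, W, N]
Visit P → queue [V, Q, O, J, W, N]
Visit V → queue [Q, O, J, W, N]
Visit Q → queue [O, J, W, N]
Visit O → queue [J, W, N]
Visit J → queue [W, N]
Visit W → queue [N]
Visit N → queue []

S M K T L X U R P V Q O J W N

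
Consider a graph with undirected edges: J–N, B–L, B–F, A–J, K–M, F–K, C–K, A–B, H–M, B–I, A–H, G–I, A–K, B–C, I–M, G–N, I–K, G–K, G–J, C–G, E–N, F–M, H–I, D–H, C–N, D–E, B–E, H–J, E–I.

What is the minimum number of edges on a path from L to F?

Level 0: L
Level 1: B
Level 2: A, C, E, F, I
Level 3: D, G, H, J, K, M, N
F first appears at level 2.

2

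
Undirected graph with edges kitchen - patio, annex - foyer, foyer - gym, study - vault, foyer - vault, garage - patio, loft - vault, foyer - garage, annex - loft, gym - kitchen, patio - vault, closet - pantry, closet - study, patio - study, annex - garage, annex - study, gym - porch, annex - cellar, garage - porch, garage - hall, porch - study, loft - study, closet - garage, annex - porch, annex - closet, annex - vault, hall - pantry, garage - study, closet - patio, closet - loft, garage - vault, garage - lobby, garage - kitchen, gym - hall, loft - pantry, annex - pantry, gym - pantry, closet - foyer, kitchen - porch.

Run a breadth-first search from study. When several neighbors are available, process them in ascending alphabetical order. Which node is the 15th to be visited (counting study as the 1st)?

gym

Visit study; enqueue annex, closet, garage, loft, patio, porch, vault → queue [annex, closet, garage, loft, patio, porch, vault]
Visit annex; enqueue cellar, foyer, pantry → queue [closet, garage, loft, patio, porch, vault, cellar, foyer, pantry]
Visit closet → queue [garage, loft, patio, porch, vault, cellar, foyer, pantry]
Visit garage; enqueue hall, kitchen, lobby → queue [loft, patio, porch, vault, cellar, foyer, pantry, hall, kitchen, lobby]
Visit loft → queue [patio, porch, vault, cellar, foyer, pantry, hall, kitchen, lobby]
Visit patio → queue [porch, vault, cellar, foyer, pantry, hall, kitchen, lobby]
Visit porch; enqueue gym → queue [vault, cellar, foyer, pantry, hall, kitchen, lobby, gym]
Visit vault → queue [cellar, foyer, pantry, hall, kitchen, lobby, gym]
Visit cellar → queue [foyer, pantry, hall, kitchen, lobby, gym]
Visit foyer → queue [pantry, hall, kitchen, lobby, gym]
Visit pantry → queue [hall, kitchen, lobby, gym]
Visit hall → queue [kitchen, lobby, gym]
Visit kitchen → queue [lobby, gym]
Visit lobby → queue [gym]
Visit gym → queue []

Visit order: study, annex, closet, garage, loft, patio, porch, vault, cellar, foyer, pantry, hall, kitchen, lobby, gym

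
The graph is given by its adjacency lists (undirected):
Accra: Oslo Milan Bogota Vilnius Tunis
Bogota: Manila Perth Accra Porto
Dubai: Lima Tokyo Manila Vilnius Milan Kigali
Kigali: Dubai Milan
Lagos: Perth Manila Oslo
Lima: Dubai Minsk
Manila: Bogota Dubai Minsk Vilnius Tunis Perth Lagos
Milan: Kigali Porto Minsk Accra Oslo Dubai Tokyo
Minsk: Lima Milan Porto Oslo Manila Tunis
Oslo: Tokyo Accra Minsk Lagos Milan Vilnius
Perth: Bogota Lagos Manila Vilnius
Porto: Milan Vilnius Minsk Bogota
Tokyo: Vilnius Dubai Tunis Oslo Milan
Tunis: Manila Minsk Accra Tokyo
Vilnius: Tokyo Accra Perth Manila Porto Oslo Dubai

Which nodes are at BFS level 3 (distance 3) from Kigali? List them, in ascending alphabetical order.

Bogota, Lagos, Perth, Tunis

Level 0: Kigali
Level 1: Dubai, Milan
Level 2: Accra, Lima, Manila, Minsk, Oslo, Porto, Tokyo, Vilnius
Level 3: Bogota, Lagos, Perth, Tunis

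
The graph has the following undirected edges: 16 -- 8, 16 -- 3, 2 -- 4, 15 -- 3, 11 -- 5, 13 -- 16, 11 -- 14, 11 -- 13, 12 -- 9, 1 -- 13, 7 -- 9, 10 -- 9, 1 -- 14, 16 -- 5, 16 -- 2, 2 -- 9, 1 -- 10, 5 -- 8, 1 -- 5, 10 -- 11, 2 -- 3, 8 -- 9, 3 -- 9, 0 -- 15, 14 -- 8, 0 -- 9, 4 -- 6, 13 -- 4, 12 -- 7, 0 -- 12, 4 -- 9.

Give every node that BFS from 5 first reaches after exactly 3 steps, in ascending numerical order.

0, 4, 7, 12, 15

Level 0: 5
Level 1: 1, 8, 11, 16
Level 2: 2, 3, 9, 10, 13, 14
Level 3: 0, 4, 7, 12, 15
Level 4: 6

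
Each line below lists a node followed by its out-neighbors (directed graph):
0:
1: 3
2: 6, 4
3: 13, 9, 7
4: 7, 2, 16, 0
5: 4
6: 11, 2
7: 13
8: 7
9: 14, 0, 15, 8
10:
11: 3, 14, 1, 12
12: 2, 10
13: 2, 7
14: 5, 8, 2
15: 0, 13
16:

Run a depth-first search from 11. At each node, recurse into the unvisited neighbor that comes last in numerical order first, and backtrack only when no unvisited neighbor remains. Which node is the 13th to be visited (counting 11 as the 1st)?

Visit 11
11 → 14
14 → 8
8 → 7
7 → 13
13 → 2
2 → 6
2 → 4
4 → 16
4 → 0
14 → 5
11 → 12
12 → 10
11 → 3
3 → 9
9 → 15
11 → 1

Visit order: 11, 14, 8, 7, 13, 2, 6, 4, 16, 0, 5, 12, 10, 3, 9, 15, 1

10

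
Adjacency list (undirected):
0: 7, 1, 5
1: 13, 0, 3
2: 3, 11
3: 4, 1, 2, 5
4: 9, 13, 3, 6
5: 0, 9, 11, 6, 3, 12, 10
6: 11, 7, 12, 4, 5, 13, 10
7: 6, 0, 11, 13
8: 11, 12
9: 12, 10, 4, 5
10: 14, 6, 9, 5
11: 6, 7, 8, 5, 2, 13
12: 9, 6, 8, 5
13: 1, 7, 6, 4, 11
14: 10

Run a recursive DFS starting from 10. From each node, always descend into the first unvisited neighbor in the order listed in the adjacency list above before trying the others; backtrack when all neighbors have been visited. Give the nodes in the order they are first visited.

10, 14, 6, 11, 7, 0, 1, 13, 4, 9, 12, 8, 5, 3, 2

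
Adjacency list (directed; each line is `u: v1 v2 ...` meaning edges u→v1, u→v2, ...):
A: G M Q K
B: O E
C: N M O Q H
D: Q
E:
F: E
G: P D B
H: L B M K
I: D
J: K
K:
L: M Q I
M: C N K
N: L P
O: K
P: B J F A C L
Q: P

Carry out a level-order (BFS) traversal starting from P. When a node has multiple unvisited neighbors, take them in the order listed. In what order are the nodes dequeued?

P, B, J, F, A, C, L, O, E, K, G, M, Q, N, H, I, D

Visit P; enqueue B, J, F, A, C, L → queue [B, J, F, A, C, L]
Visit B; enqueue O, E → queue [J, F, A, C, L, O, E]
Visit J; enqueue K → queue [F, A, C, L, O, E, K]
Visit F → queue [A, C, L, O, E, K]
Visit A; enqueue G, M, Q → queue [C, L, O, E, K, G, M, Q]
Visit C; enqueue N, H → queue [L, O, E, K, G, M, Q, N, H]
Visit L; enqueue I → queue [O, E, K, G, M, Q, N, H, I]
Visit O → queue [E, K, G, M, Q, N, H, I]
Visit E → queue [K, G, M, Q, N, H, I]
Visit K → queue [G, M, Q, N, H, I]
Visit G; enqueue D → queue [M, Q, N, H, I, D]
Visit M → queue [Q, N, H, I, D]
Visit Q → queue [N, H, I, D]
Visit N → queue [H, I, D]
Visit H → queue [I, D]
Visit I → queue [D]
Visit D → queue []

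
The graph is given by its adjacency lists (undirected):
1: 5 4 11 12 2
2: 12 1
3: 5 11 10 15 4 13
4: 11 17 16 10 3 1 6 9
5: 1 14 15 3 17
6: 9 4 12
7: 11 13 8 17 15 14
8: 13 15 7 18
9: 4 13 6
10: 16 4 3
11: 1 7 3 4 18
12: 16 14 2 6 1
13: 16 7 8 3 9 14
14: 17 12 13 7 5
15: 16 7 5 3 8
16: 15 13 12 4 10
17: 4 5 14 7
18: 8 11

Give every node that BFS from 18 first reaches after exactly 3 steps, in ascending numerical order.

2, 5, 6, 9, 10, 12, 14, 16, 17

Level 0: 18
Level 1: 8, 11
Level 2: 1, 3, 4, 7, 13, 15
Level 3: 2, 5, 6, 9, 10, 12, 14, 16, 17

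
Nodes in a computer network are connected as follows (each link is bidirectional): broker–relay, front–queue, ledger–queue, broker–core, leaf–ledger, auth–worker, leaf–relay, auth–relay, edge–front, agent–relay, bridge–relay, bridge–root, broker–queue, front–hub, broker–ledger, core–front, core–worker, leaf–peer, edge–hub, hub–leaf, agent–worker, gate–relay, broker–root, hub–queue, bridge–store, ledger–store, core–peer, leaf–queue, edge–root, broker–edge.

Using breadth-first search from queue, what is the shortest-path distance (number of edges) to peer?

Level 0: queue
Level 1: broker, front, hub, leaf, ledger
Level 2: core, edge, peer, relay, root, store
Level 3: agent, auth, bridge, gate, worker
peer first appears at level 2.

2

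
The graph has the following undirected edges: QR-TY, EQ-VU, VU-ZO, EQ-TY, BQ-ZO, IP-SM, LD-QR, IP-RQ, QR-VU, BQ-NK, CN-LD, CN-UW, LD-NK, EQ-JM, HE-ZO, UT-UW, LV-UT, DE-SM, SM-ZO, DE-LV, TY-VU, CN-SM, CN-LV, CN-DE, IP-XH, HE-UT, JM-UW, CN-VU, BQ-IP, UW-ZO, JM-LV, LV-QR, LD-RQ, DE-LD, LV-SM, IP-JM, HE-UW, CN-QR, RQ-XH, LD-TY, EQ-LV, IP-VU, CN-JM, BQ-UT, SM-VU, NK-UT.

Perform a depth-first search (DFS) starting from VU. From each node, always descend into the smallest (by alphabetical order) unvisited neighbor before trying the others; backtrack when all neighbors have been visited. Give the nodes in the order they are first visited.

VU, CN, DE, LD, NK, BQ, IP, JM, EQ, LV, QR, TY, SM, ZO, HE, UT, UW, RQ, XH

Visit VU
VU → CN
CN → DE
DE → LD
LD → NK
NK → BQ
BQ → IP
IP → JM
JM → EQ
EQ → LV
LV → QR
QR → TY
LV → SM
SM → ZO
ZO → HE
HE → UT
UT → UW
IP → RQ
RQ → XH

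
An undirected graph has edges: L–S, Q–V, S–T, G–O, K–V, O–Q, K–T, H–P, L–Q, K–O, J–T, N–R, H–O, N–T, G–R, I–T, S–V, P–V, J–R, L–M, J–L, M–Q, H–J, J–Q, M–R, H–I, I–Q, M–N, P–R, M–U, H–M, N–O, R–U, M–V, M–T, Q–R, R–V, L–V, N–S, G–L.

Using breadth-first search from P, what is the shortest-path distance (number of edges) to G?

Level 0: P
Level 1: H, R, V
Level 2: G, I, J, K, L, M, N, O, Q, S, U
Level 3: T
G first appears at level 2.

2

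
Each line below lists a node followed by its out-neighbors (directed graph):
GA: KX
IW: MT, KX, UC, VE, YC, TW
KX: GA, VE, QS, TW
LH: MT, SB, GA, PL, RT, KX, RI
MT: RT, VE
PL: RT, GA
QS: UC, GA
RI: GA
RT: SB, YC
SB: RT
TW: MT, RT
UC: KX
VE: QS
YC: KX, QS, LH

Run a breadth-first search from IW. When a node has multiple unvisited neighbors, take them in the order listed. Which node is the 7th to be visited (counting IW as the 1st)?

Visit IW; enqueue MT, KX, UC, VE, YC, TW → queue [MT, KX, UC, VE, YC, TW]
Visit MT; enqueue RT → queue [KX, UC, VE, YC, TW, RT]
Visit KX; enqueue GA, QS → queue [UC, VE, YC, TW, RT, GA, QS]
Visit UC → queue [VE, YC, TW, RT, GA, QS]
Visit VE → queue [YC, TW, RT, GA, QS]
Visit YC; enqueue LH → queue [TW, RT, GA, QS, LH]
Visit TW → queue [RT, GA, QS, LH]
Visit RT; enqueue SB → queue [GA, QS, LH, SB]
Visit GA → queue [QS, LH, SB]
Visit QS → queue [LH, SB]
Visit LH; enqueue PL, RI → queue [SB, PL, RI]
Visit SB → queue [PL, RI]
Visit PL → queue [RI]
Visit RI → queue []

Visit order: IW, MT, KX, UC, VE, YC, TW, RT, GA, QS, LH, SB, PL, RI

TW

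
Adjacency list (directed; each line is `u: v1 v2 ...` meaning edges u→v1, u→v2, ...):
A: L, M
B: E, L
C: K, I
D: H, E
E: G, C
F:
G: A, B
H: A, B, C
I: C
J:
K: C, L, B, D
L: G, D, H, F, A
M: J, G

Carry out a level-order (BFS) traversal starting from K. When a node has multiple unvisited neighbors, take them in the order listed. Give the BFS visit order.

K, C, L, B, D, I, G, H, F, A, E, M, J

Visit K; enqueue C, L, B, D → queue [C, L, B, D]
Visit C; enqueue I → queue [L, B, D, I]
Visit L; enqueue G, H, F, A → queue [B, D, I, G, H, F, A]
Visit B; enqueue E → queue [D, I, G, H, F, A, E]
Visit D → queue [I, G, H, F, A, E]
Visit I → queue [G, H, F, A, E]
Visit G → queue [H, F, A, E]
Visit H → queue [F, A, E]
Visit F → queue [A, E]
Visit A; enqueue M → queue [E, M]
Visit E → queue [M]
Visit M; enqueue J → queue [J]
Visit J → queue []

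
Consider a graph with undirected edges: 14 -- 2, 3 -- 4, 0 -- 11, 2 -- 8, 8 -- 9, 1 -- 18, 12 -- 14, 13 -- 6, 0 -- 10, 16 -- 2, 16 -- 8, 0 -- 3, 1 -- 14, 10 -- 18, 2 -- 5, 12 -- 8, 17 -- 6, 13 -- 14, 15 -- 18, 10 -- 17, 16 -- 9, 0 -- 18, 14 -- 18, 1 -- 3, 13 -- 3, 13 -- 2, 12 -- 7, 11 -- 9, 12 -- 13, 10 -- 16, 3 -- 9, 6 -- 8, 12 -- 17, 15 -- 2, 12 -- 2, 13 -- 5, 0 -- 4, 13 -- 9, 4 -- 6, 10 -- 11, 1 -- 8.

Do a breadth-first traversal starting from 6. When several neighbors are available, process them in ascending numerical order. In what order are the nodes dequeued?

6, 4, 8, 13, 17, 0, 3, 1, 2, 9, 12, 16, 5, 14, 10, 11, 18, 15, 7

Visit 6; enqueue 4, 8, 13, 17 → queue [4, 8, 13, 17]
Visit 4; enqueue 0, 3 → queue [8, 13, 17, 0, 3]
Visit 8; enqueue 1, 2, 9, 12, 16 → queue [13, 17, 0, 3, 1, 2, 9, 12, 16]
Visit 13; enqueue 5, 14 → queue [17, 0, 3, 1, 2, 9, 12, 16, 5, 14]
Visit 17; enqueue 10 → queue [0, 3, 1, 2, 9, 12, 16, 5, 14, 10]
Visit 0; enqueue 11, 18 → queue [3, 1, 2, 9, 12, 16, 5, 14, 10, 11, 18]
Visit 3 → queue [1, 2, 9, 12, 16, 5, 14, 10, 11, 18]
Visit 1 → queue [2, 9, 12, 16, 5, 14, 10, 11, 18]
Visit 2; enqueue 15 → queue [9, 12, 16, 5, 14, 10, 11, 18, 15]
Visit 9 → queue [12, 16, 5, 14, 10, 11, 18, 15]
Visit 12; enqueue 7 → queue [16, 5, 14, 10, 11, 18, 15, 7]
Visit 16 → queue [5, 14, 10, 11, 18, 15, 7]
Visit 5 → queue [14, 10, 11, 18, 15, 7]
Visit 14 → queue [10, 11, 18, 15, 7]
Visit 10 → queue [11, 18, 15, 7]
Visit 11 → queue [18, 15, 7]
Visit 18 → queue [15, 7]
Visit 15 → queue [7]
Visit 7 → queue []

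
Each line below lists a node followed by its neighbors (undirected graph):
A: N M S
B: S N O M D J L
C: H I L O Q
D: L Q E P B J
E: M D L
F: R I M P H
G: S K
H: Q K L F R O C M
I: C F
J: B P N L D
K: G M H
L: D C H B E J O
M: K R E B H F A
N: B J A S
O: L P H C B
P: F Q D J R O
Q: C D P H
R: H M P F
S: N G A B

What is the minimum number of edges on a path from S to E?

3

Level 0: S
Level 1: A, B, G, N
Level 2: D, J, K, L, M, O
Level 3: C, E, F, H, P, Q, R
Level 4: I
E first appears at level 3.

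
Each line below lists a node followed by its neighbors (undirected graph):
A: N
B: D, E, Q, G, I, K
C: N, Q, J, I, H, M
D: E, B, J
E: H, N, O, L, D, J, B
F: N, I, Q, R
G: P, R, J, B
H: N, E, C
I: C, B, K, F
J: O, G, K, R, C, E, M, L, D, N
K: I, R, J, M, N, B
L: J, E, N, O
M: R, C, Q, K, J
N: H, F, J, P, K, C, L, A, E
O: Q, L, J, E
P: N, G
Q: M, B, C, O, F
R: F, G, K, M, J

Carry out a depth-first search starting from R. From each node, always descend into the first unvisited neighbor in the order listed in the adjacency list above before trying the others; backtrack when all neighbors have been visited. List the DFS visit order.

R → F → N → H → E → O → Q → M → C → J → G → P → B → D → I → K → L → A

Visit R
R → F
F → N
N → H
H → E
E → O
O → Q
Q → M
M → C
C → J
J → G
G → P
G → B
B → D
B → I
I → K
J → L
N → A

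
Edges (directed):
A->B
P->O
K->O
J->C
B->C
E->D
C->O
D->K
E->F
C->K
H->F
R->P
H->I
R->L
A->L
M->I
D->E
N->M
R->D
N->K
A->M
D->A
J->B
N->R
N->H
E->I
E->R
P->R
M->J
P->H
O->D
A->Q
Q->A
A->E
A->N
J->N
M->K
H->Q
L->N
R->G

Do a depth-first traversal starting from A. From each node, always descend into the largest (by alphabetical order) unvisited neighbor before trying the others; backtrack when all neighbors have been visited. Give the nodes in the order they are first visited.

Visit A
A → Q
A → N
N → R
R → P
P → O
O → D
D → K
D → E
E → I
E → F
P → H
R → L
R → G
N → M
M → J
J → C
J → B

A -> Q -> N -> R -> P -> O -> D -> K -> E -> I -> F -> H -> L -> G -> M -> J -> C -> B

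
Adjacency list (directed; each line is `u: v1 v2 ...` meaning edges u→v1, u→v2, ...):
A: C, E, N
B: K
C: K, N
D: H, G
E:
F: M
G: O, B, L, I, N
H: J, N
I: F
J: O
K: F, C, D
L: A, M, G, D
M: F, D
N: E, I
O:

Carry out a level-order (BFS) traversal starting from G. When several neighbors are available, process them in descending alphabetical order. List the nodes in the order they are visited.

G, O, N, L, I, B, E, M, D, A, F, K, H, C, J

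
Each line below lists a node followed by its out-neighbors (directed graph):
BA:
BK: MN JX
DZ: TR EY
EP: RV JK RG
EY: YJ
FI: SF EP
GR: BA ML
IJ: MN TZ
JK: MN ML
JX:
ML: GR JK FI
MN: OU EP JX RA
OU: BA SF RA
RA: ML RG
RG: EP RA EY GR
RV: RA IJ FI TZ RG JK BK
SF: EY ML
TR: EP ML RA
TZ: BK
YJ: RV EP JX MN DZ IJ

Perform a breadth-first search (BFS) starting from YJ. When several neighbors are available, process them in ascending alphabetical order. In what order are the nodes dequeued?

YJ, DZ, EP, IJ, JX, MN, RV, EY, TR, JK, RG, TZ, OU, RA, BK, FI, ML, GR, BA, SF

Visit YJ; enqueue DZ, EP, IJ, JX, MN, RV → queue [DZ, EP, IJ, JX, MN, RV]
Visit DZ; enqueue EY, TR → queue [EP, IJ, JX, MN, RV, EY, TR]
Visit EP; enqueue JK, RG → queue [IJ, JX, MN, RV, EY, TR, JK, RG]
Visit IJ; enqueue TZ → queue [JX, MN, RV, EY, TR, JK, RG, TZ]
Visit JX → queue [MN, RV, EY, TR, JK, RG, TZ]
Visit MN; enqueue OU, RA → queue [RV, EY, TR, JK, RG, TZ, OU, RA]
Visit RV; enqueue BK, FI → queue [EY, TR, JK, RG, TZ, OU, RA, BK, FI]
Visit EY → queue [TR, JK, RG, TZ, OU, RA, BK, FI]
Visit TR; enqueue ML → queue [JK, RG, TZ, OU, RA, BK, FI, ML]
Visit JK → queue [RG, TZ, OU, RA, BK, FI, ML]
Visit RG; enqueue GR → queue [TZ, OU, RA, BK, FI, ML, GR]
Visit TZ → queue [OU, RA, BK, FI, ML, GR]
Visit OU; enqueue BA, SF → queue [RA, BK, FI, ML, GR, BA, SF]
Visit RA → queue [BK, FI, ML, GR, BA, SF]
Visit BK → queue [FI, ML, GR, BA, SF]
Visit FI → queue [ML, GR, BA, SF]
Visit ML → queue [GR, BA, SF]
Visit GR → queue [BA, SF]
Visit BA → queue [SF]
Visit SF → queue []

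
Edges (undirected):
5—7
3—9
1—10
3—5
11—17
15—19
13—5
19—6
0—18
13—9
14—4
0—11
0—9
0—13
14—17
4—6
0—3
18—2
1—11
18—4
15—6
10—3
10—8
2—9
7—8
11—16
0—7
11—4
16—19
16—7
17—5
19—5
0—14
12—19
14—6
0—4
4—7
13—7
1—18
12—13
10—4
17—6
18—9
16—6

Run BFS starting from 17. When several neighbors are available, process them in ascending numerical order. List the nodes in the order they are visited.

17 5 6 11 14 3 7 13 19 4 15 16 0 1 9 10 8 12 18 2

Visit 17; enqueue 5, 6, 11, 14 → queue [5, 6, 11, 14]
Visit 5; enqueue 3, 7, 13, 19 → queue [6, 11, 14, 3, 7, 13, 19]
Visit 6; enqueue 4, 15, 16 → queue [11, 14, 3, 7, 13, 19, 4, 15, 16]
Visit 11; enqueue 0, 1 → queue [14, 3, 7, 13, 19, 4, 15, 16, 0, 1]
Visit 14 → queue [3, 7, 13, 19, 4, 15, 16, 0, 1]
Visit 3; enqueue 9, 10 → queue [7, 13, 19, 4, 15, 16, 0, 1, 9, 10]
Visit 7; enqueue 8 → queue [13, 19, 4, 15, 16, 0, 1, 9, 10, 8]
Visit 13; enqueue 12 → queue [19, 4, 15, 16, 0, 1, 9, 10, 8, 12]
Visit 19 → queue [4, 15, 16, 0, 1, 9, 10, 8, 12]
Visit 4; enqueue 18 → queue [15, 16, 0, 1, 9, 10, 8, 12, 18]
Visit 15 → queue [16, 0, 1, 9, 10, 8, 12, 18]
Visit 16 → queue [0, 1, 9, 10, 8, 12, 18]
Visit 0 → queue [1, 9, 10, 8, 12, 18]
Visit 1 → queue [9, 10, 8, 12, 18]
Visit 9; enqueue 2 → queue [10, 8, 12, 18, 2]
Visit 10 → queue [8, 12, 18, 2]
Visit 8 → queue [12, 18, 2]
Visit 12 → queue [18, 2]
Visit 18 → queue [2]
Visit 2 → queue []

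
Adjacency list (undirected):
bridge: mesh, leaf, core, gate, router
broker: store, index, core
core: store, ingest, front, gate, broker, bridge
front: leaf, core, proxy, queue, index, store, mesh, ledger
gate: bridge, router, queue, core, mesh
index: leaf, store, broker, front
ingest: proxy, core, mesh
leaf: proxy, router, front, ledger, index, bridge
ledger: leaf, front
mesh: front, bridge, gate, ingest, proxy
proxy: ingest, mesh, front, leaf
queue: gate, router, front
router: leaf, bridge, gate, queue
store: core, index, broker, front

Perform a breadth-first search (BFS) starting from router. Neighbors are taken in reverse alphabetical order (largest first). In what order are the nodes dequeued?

Visit router; enqueue queue, leaf, gate, bridge → queue [queue, leaf, gate, bridge]
Visit queue; enqueue front → queue [leaf, gate, bridge, front]
Visit leaf; enqueue proxy, ledger, index → queue [gate, bridge, front, proxy, ledger, index]
Visit gate; enqueue mesh, core → queue [bridge, front, proxy, ledger, index, mesh, core]
Visit bridge → queue [front, proxy, ledger, index, mesh, core]
Visit front; enqueue store → queue [proxy, ledger, index, mesh, core, store]
Visit proxy; enqueue ingest → queue [ledger, index, mesh, core, store, ingest]
Visit ledger → queue [index, mesh, core, store, ingest]
Visit index; enqueue broker → queue [mesh, core, store, ingest, broker]
Visit mesh → queue [core, store, ingest, broker]
Visit core → queue [store, ingest, broker]
Visit store → queue [ingest, broker]
Visit ingest → queue [broker]
Visit broker → queue []

router queue leaf gate bridge front proxy ledger index mesh core store ingest broker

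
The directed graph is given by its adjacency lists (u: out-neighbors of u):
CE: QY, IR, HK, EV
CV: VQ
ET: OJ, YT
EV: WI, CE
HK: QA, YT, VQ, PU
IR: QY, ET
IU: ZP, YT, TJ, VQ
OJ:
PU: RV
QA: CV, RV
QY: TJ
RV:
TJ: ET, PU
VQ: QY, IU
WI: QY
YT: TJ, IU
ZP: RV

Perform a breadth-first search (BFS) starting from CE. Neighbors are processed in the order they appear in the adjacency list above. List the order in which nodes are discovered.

Visit CE; enqueue QY, IR, HK, EV → queue [QY, IR, HK, EV]
Visit QY; enqueue TJ → queue [IR, HK, EV, TJ]
Visit IR; enqueue ET → queue [HK, EV, TJ, ET]
Visit HK; enqueue QA, YT, VQ, PU → queue [EV, TJ, ET, QA, YT, VQ, PU]
Visit EV; enqueue WI → queue [TJ, ET, QA, YT, VQ, PU, WI]
Visit TJ → queue [ET, QA, YT, VQ, PU, WI]
Visit ET; enqueue OJ → queue [QA, YT, VQ, PU, WI, OJ]
Visit QA; enqueue CV, RV → queue [YT, VQ, PU, WI, OJ, CV, RV]
Visit YT; enqueue IU → queue [VQ, PU, WI, OJ, CV, RV, IU]
Visit VQ → queue [PU, WI, OJ, CV, RV, IU]
Visit PU → queue [WI, OJ, CV, RV, IU]
Visit WI → queue [OJ, CV, RV, IU]
Visit OJ → queue [CV, RV, IU]
Visit CV → queue [RV, IU]
Visit RV → queue [IU]
Visit IU; enqueue ZP → queue [ZP]
Visit ZP → queue []

CE, QY, IR, HK, EV, TJ, ET, QA, YT, VQ, PU, WI, OJ, CV, RV, IU, ZP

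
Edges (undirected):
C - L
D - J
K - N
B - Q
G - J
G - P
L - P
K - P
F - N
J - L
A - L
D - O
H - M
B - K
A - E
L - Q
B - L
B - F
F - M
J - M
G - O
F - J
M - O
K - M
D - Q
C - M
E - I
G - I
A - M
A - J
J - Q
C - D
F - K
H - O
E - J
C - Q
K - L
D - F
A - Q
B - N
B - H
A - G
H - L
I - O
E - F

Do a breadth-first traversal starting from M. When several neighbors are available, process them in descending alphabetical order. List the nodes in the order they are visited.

M → O → K → J → H → F → C → A → I → G → D → P → N → L → B → Q → E

Visit M; enqueue O, K, J, H, F, C, A → queue [O, K, J, H, F, C, A]
Visit O; enqueue I, G, D → queue [K, J, H, F, C, A, I, G, D]
Visit K; enqueue P, N, L, B → queue [J, H, F, C, A, I, G, D, P, N, L, B]
Visit J; enqueue Q, E → queue [H, F, C, A, I, G, D, P, N, L, B, Q, E]
Visit H → queue [F, C, A, I, G, D, P, N, L, B, Q, E]
Visit F → queue [C, A, I, G, D, P, N, L, B, Q, E]
Visit C → queue [A, I, G, D, P, N, L, B, Q, E]
Visit A → queue [I, G, D, P, N, L, B, Q, E]
Visit I → queue [G, D, P, N, L, B, Q, E]
Visit G → queue [D, P, N, L, B, Q, E]
Visit D → queue [P, N, L, B, Q, E]
Visit P → queue [N, L, B, Q, E]
Visit N → queue [L, B, Q, E]
Visit L → queue [B, Q, E]
Visit B → queue [Q, E]
Visit Q → queue [E]
Visit E → queue []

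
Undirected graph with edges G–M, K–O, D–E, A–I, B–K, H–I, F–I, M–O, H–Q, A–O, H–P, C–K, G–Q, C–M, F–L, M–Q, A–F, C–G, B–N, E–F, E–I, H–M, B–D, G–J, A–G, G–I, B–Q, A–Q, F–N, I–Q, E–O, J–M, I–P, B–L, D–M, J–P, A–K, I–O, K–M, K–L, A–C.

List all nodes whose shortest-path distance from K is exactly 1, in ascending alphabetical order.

Level 0: K
Level 1: A, B, C, L, M, O
Level 2: D, E, F, G, H, I, J, N, Q
Level 3: P

A, B, C, L, M, O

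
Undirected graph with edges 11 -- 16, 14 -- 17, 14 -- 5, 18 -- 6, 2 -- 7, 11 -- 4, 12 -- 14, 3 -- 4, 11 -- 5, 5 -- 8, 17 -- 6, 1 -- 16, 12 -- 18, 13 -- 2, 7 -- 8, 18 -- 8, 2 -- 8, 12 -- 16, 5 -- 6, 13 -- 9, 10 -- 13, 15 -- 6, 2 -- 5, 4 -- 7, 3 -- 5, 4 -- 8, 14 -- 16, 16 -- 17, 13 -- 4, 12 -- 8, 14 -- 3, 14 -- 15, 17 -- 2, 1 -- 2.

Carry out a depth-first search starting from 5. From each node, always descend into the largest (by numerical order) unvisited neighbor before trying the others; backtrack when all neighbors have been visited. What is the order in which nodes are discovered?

5 → 14 → 17 → 16 → 12 → 18 → 8 → 7 → 4 → 13 → 10 → 9 → 2 → 1 → 11 → 3 → 6 → 15

Visit 5
5 → 14
14 → 17
17 → 16
16 → 12
12 → 18
18 → 8
8 → 7
7 → 4
4 → 13
13 → 10
13 → 9
13 → 2
2 → 1
4 → 11
4 → 3
18 → 6
6 → 15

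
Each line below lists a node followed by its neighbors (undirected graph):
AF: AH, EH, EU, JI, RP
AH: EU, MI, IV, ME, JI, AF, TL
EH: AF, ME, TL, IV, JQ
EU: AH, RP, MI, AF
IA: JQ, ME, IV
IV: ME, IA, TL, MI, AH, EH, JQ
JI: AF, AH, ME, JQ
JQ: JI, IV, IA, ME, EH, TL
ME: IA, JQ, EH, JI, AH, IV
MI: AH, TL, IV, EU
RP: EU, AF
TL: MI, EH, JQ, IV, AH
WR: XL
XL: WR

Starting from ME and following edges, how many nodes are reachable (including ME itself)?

12

BFS from ME visits: ME, AH, EH, IA, IV, JI, JQ, AF, EU, MI, TL, RP
Reachable nodes: 12 of 14 total.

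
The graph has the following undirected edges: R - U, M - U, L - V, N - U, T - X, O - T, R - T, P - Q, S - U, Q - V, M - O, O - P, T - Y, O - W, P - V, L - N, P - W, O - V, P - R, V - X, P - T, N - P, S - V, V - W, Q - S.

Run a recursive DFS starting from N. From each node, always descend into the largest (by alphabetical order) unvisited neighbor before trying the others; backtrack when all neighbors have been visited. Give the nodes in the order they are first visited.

N → U → S → V → X → T → Y → R → P → W → O → M → Q → L

Visit N
N → U
U → S
S → V
V → X
X → T
T → Y
T → R
R → P
P → W
W → O
O → M
P → Q
V → L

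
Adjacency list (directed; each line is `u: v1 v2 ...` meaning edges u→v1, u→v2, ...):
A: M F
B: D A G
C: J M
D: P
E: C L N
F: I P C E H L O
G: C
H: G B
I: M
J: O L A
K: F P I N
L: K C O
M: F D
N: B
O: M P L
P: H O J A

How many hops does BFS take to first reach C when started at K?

Level 0: K
Level 1: F, I, N, P
Level 2: A, B, C, E, H, J, L, M, O
Level 3: D, G
C first appears at level 2.

2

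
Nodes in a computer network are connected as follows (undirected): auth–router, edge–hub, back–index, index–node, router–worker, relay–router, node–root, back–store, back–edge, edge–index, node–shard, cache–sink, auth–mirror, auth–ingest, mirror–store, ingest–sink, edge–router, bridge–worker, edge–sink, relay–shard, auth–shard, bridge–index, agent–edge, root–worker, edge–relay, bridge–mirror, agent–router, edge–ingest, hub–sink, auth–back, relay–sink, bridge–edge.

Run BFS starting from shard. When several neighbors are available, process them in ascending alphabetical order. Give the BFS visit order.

shard auth node relay back ingest mirror router index root edge sink store bridge agent worker hub cache

Visit shard; enqueue auth, node, relay → queue [auth, node, relay]
Visit auth; enqueue back, ingest, mirror, router → queue [node, relay, back, ingest, mirror, router]
Visit node; enqueue index, root → queue [relay, back, ingest, mirror, router, index, root]
Visit relay; enqueue edge, sink → queue [back, ingest, mirror, router, index, root, edge, sink]
Visit back; enqueue store → queue [ingest, mirror, router, index, root, edge, sink, store]
Visit ingest → queue [mirror, router, index, root, edge, sink, store]
Visit mirror; enqueue bridge → queue [router, index, root, edge, sink, store, bridge]
Visit router; enqueue agent, worker → queue [index, root, edge, sink, store, bridge, agent, worker]
Visit index → queue [root, edge, sink, store, bridge, agent, worker]
Visit root → queue [edge, sink, store, bridge, agent, worker]
Visit edge; enqueue hub → queue [sink, store, bridge, agent, worker, hub]
Visit sink; enqueue cache → queue [store, bridge, agent, worker, hub, cache]
Visit store → queue [bridge, agent, worker, hub, cache]
Visit bridge → queue [agent, worker, hub, cache]
Visit agent → queue [worker, hub, cache]
Visit worker → queue [hub, cache]
Visit hub → queue [cache]
Visit cache → queue []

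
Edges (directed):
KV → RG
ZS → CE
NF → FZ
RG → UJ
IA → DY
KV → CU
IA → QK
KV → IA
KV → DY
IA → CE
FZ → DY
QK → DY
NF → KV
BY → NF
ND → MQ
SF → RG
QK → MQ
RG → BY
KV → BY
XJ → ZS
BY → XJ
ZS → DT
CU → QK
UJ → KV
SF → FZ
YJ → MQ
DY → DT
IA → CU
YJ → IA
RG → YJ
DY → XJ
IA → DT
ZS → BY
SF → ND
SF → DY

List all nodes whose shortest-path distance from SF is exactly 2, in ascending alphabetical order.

BY, DT, MQ, UJ, XJ, YJ

Level 0: SF
Level 1: DY, FZ, ND, RG
Level 2: BY, DT, MQ, UJ, XJ, YJ
Level 3: IA, KV, NF, ZS
Level 4: CE, CU, QK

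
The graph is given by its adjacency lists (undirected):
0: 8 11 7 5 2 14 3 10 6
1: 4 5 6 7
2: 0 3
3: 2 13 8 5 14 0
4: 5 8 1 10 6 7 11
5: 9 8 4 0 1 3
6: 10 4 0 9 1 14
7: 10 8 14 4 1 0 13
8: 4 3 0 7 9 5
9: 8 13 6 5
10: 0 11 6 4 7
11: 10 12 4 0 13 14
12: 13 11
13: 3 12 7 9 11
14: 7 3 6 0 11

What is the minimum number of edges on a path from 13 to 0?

2

Level 0: 13
Level 1: 3, 7, 9, 11, 12
Level 2: 0, 1, 2, 4, 5, 6, 8, 10, 14
0 first appears at level 2.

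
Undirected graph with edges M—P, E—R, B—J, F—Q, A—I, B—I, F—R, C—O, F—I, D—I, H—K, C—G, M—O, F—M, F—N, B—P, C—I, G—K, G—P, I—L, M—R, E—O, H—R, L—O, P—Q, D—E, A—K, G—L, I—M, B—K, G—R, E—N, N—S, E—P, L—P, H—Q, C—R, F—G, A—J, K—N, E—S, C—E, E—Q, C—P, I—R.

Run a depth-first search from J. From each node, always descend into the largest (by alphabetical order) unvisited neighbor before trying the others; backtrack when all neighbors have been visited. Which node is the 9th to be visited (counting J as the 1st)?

Visit J
J → B
B → P
P → Q
Q → H
H → R
R → M
M → O
O → L
L → I
I → F
F → N
N → S
S → E
E → D
E → C
C → G
G → K
K → A

Visit order: J, B, P, Q, H, R, M, O, L, I, F, N, S, E, D, C, G, K, A

L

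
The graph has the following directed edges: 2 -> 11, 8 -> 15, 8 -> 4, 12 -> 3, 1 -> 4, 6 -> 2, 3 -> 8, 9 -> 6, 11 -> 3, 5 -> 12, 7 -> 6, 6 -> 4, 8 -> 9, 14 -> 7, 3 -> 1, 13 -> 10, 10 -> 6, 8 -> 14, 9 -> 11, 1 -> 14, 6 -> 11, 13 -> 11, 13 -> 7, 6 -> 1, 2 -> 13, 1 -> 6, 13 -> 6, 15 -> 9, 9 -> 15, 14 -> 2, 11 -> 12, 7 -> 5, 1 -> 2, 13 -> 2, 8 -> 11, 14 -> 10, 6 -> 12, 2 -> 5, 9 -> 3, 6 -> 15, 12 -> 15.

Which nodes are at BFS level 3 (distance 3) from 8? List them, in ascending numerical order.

1, 5, 13

Level 0: 8
Level 1: 4, 9, 11, 14, 15
Level 2: 2, 3, 6, 7, 10, 12
Level 3: 1, 5, 13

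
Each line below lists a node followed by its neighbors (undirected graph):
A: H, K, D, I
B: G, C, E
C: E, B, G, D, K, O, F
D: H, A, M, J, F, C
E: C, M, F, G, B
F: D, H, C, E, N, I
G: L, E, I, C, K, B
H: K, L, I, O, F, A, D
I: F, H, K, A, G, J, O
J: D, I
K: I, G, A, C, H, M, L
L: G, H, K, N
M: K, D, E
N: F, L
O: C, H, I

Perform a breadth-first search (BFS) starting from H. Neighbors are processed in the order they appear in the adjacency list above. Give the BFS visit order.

Visit H; enqueue K, L, I, O, F, A, D → queue [K, L, I, O, F, A, D]
Visit K; enqueue G, C, M → queue [L, I, O, F, A, D, G, C, M]
Visit L; enqueue N → queue [I, O, F, A, D, G, C, M, N]
Visit I; enqueue J → queue [O, F, A, D, G, C, M, N, J]
Visit O → queue [F, A, D, G, C, M, N, J]
Visit F; enqueue E → queue [A, D, G, C, M, N, J, E]
Visit A → queue [D, G, C, M, N, J, E]
Visit D → queue [G, C, M, N, J, E]
Visit G; enqueue B → queue [C, M, N, J, E, B]
Visit C → queue [M, N, J, E, B]
Visit M → queue [N, J, E, B]
Visit N → queue [J, E, B]
Visit J → queue [E, B]
Visit E → queue [B]
Visit B → queue []

H K L I O F A D G C M N J E B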